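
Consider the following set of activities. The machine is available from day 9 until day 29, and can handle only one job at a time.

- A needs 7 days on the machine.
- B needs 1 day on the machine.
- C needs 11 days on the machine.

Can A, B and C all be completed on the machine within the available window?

The machine window is 29 − 9 = 20 days.
Running back to back, the jobs need 7 + 1 + 11 = 19 days on the machine.
Since 19 ≤ 20, they fit within the window.

Yes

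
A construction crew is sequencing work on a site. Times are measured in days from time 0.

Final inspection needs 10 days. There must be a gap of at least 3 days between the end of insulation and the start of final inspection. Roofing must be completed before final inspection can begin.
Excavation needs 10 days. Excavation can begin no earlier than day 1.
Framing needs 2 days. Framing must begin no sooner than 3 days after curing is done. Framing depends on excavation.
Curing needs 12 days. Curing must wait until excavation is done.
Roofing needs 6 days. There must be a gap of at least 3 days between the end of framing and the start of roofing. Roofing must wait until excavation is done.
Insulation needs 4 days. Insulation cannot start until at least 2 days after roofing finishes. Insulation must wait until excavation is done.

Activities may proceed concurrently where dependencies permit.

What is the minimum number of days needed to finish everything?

After its own release at day 1, excavation can start at day 1 and finishes at day 11.
After excavation (finishes day 11), curing can start at day 11 and finishes at day 23.
Framing needs all of curing (finishes day 23, plus 3-day gap → day 26); excavation (finishes day 11). That puts its earliest start at day 26; it finishes at 26 + 2 = day 28.
Roofing needs all of framing (finishes day 28, plus 3-day gap → day 31); excavation (finishes day 11). That puts its earliest start at day 31; it finishes at 31 + 6 = day 37.
For insulation: roofing (finishes day 37, plus 2-day gap → day 39); excavation (finishes day 11). Taking the maximum gives a start of day 39, and it finishes at 39 + 4 = day 43.
For final inspection: insulation (finishes day 43, plus 3-day gap → day 46); roofing (finishes day 37). Taking the maximum gives a start of day 46, and it finishes at 46 + 10 = day 56.
All tasks are finished once the last one completes. Finish times: Excavation at 11, Curing at 23, Framing at 28, Roofing at 37, Insulation at 43, Final inspection at 56. The latest is day 56.

56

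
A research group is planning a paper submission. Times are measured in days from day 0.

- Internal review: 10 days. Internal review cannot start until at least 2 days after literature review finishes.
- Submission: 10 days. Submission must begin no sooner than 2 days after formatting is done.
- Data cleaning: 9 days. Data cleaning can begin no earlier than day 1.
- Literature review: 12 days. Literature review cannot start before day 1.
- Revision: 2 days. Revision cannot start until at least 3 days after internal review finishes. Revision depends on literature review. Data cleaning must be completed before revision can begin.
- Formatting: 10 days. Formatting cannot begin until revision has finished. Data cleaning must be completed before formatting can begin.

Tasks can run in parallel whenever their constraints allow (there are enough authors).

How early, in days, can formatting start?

Data cleaning cannot begin until its own release at day 1. It runs from day 1 to 1 + 9 = day 10.
Literature review cannot begin until its own release at day 1. It runs from day 1 to 1 + 12 = day 13.
After literature review (finishes day 13, plus 2-day gap → day 15), internal review can start at day 15 and finishes at day 25.
Revision needs all of internal review (finishes day 25, plus 3-day gap → day 28); literature review (finishes day 13); data cleaning (finishes day 10). That puts its earliest start at day 28; it finishes at 28 + 2 = day 30.
Formatting waits on revision (finishes day 30); data cleaning (finishes day 10). The latest of these is day 30, which is the earliest formatting can start.

30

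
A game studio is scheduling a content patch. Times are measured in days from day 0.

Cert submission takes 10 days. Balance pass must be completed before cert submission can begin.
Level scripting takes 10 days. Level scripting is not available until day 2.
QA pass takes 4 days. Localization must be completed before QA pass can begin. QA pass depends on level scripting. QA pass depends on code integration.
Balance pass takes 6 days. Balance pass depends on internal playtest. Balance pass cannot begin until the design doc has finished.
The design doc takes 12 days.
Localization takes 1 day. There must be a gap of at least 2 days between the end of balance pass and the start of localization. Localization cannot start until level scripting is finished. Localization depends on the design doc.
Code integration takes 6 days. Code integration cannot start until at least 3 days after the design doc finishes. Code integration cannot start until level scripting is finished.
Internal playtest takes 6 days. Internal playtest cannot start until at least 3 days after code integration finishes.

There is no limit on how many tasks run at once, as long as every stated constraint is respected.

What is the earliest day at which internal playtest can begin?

24

Level scripting waits on its own release at day 2, so it starts at day 2 and finishes at 2 + 10 = day 12.
Nothing blocks the design doc, so it runs from day 0 to day 12.
For code integration: the design doc (finishes day 12, plus 3-day gap → day 15); level scripting (finishes day 12). Taking the maximum gives a start of day 15, and it finishes at 15 + 6 = day 21.
Internal playtest waits on code integration (finishes day 21, plus 3-day gap → day 24), so the earliest it can start is day 24.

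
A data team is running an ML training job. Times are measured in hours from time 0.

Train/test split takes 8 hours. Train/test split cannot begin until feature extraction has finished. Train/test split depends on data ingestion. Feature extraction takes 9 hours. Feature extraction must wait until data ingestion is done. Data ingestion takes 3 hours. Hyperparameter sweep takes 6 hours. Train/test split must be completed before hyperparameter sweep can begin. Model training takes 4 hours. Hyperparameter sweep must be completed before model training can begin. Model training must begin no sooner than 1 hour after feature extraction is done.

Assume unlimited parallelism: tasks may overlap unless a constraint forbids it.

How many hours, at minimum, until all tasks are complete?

Nothing blocks data ingestion, so it runs from hour 0 to hour 3.
Feature extraction cannot begin until data ingestion (finishes hour 3). It runs from hour 3 to 3 + 9 = hour 12.
Train/test split cannot start until feature extraction (finishes hour 12); data ingestion (finishes hour 3). The controlling bound is hour 12, so train/test split finishes at 12 + 8 = hour 20.
Hyperparameter sweep cannot begin until train/test split (finishes hour 20). It runs from hour 20 to 20 + 6 = hour 26.
Model training cannot start until hyperparameter sweep (finishes hour 26); feature extraction (finishes hour 12, plus 1-hour gap → hour 13). The controlling bound is hour 26, so model training finishes at 26 + 4 = hour 30.
All tasks are finished once the last one completes. Finish times: Data ingestion at 3, Feature extraction at 12, Train/test split at 20, Hyperparameter sweep at 26, Model training at 30. The latest is hour 30.

30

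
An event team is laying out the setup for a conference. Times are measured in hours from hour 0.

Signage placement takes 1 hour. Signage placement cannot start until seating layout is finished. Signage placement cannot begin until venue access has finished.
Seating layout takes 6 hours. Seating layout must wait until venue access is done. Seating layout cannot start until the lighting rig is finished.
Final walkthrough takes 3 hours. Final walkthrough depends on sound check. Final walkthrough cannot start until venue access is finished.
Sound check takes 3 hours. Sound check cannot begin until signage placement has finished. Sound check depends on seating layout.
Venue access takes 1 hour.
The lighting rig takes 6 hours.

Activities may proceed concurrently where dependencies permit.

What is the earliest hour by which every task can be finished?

19

The lighting rig has no prerequisites, so it starts at hour 0 and finishes at hour 6.
Venue access has no prerequisites, so it starts at hour 0 and finishes at hour 1.
Seating layout cannot start until venue access (finishes hour 1); the lighting rig (finishes hour 6). The controlling bound is hour 6, so seating layout finishes at 6 + 6 = hour 12.
For signage placement: seating layout (finishes hour 12); venue access (finishes hour 1). Taking the maximum gives a start of hour 12, and it finishes at 12 + 1 = hour 13.
Sound check cannot start until signage placement (finishes hour 13); seating layout (finishes hour 12). The controlling bound is hour 13, so sound check finishes at 13 + 3 = hour 16.
For final walkthrough: sound check (finishes hour 16); venue access (finishes hour 1). Taking the maximum gives a start of hour 16, and it finishes at 16 + 3 = hour 19.
All tasks are finished once the last one completes. Finish times: Venue access at 1, The lighting rig at 6, Seating layout at 12, Signage placement at 13, Sound check at 16, Final walkthrough at 19. The latest is hour 19.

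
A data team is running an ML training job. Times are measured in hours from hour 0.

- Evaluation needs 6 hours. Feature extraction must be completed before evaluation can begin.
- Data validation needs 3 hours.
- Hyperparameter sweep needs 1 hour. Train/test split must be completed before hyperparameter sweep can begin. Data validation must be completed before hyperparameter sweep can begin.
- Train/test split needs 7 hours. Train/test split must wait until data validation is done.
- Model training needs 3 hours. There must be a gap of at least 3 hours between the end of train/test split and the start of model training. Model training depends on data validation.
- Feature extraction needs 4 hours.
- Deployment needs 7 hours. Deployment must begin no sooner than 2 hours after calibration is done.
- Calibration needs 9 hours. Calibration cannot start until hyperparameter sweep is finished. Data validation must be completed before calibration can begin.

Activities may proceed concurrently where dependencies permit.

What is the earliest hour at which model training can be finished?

Data validation has no prerequisites, so it starts at hour 0 and finishes at hour 3.
Train/test split cannot begin until data validation (finishes hour 3). It runs from hour 3 to 3 + 7 = hour 10.
Model training has to wait for train/test split (finishes hour 10, plus 3-hour gap → hour 13); data validation (finishes hour 3). The latest of these is hour 13, so model training runs hour 13 to 13 + 3 = hour 16.

16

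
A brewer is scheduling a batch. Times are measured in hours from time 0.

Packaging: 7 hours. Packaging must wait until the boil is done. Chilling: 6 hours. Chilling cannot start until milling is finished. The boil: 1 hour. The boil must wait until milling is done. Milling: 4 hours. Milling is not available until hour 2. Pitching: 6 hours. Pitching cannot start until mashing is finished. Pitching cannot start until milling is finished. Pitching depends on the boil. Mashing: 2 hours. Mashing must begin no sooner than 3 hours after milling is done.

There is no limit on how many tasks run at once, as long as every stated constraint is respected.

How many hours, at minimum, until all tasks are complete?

Milling cannot begin until its own release at hour 2. It runs from hour 2 to 2 + 4 = hour 6.
Chilling cannot begin until milling (finishes hour 6). It runs from hour 6 to 6 + 6 = hour 12.
After milling (finishes hour 6), the boil can start at hour 6 and finishes at hour 7.
Packaging cannot begin until the boil (finishes hour 7). It runs from hour 7 to 7 + 7 = hour 14.
After milling (finishes hour 6, plus 3-hour gap → hour 9), mashing can start at hour 9 and finishes at hour 11.
For pitching: mashing (finishes hour 11); milling (finishes hour 6); the boil (finishes hour 7). Taking the maximum gives a start of hour 11, and it finishes at 11 + 6 = hour 17.
All tasks are finished once the last one completes. Finish times: Milling at 6, Mashing at 11, The boil at 7, Chilling at 12, Pitching at 17, Packaging at 14. The latest is hour 17.

17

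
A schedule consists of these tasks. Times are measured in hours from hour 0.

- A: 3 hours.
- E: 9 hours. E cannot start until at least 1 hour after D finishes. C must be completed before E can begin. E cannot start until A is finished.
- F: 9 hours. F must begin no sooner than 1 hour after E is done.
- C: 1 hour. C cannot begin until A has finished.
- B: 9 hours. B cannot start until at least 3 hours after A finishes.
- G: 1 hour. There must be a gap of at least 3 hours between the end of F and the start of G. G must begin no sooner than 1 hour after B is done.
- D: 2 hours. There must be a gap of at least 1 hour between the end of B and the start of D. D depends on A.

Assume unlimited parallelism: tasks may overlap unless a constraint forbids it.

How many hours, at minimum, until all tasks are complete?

42

A can start immediately at hour 0; it finishes at hour 3.
After A (finishes hour 3), C can start at hour 3 and finishes at hour 4.
B cannot begin until A (finishes hour 3, plus 3-hour gap → hour 6). It runs from hour 6 to 6 + 9 = hour 15.
D has to wait for B (finishes hour 15, plus 1-hour gap → hour 16); A (finishes hour 3). The latest of these is hour 16, so D runs hour 16 to 16 + 2 = hour 18.
E needs all of D (finishes hour 18, plus 1-hour gap → hour 19); C (finishes hour 4); A (finishes hour 3). That puts its earliest start at hour 19; it finishes at 19 + 9 = hour 28.
F cannot begin until E (finishes hour 28, plus 1-hour gap → hour 29). It runs from hour 29 to 29 + 9 = hour 38.
G has to wait for F (finishes hour 38, plus 3-hour gap → hour 41); B (finishes hour 15, plus 1-hour gap → hour 16). The latest of these is hour 41, so G runs hour 41 to 41 + 1 = hour 42.
All tasks are finished once the last one completes. Finish times: A at 3, B at 15, C at 4, D at 18, E at 28, F at 38, G at 42. The latest is hour 42.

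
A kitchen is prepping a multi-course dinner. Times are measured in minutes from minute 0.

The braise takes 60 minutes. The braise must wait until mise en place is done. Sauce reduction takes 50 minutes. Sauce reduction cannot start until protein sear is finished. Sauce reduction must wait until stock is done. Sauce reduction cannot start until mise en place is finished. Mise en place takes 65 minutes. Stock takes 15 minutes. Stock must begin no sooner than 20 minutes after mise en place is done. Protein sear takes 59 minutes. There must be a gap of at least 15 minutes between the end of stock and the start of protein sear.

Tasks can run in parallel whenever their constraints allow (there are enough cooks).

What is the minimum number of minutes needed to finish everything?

Nothing blocks mise en place, so it runs from minute 0 to minute 65.
After mise en place (finishes minute 65), the braise can start at minute 65 and finishes at minute 125.
Stock waits on mise en place (finishes minute 65, plus 20-minute gap → minute 85), so it starts at minute 85 and finishes at 85 + 15 = minute 100.
Protein sear cannot begin until stock (finishes minute 100, plus 15-minute gap → minute 115). It runs from minute 115 to 115 + 59 = minute 174.
Sauce reduction needs all of protein sear (finishes minute 174); stock (finishes minute 100); mise en place (finishes minute 65). That puts its earliest start at minute 174; it finishes at 174 + 50 = minute 224.
All tasks are finished once the last one completes. Finish times: Mise en place at 65, Stock at 100, The braise at 125, Protein sear at 174, Sauce reduction at 224. The latest is minute 224.

224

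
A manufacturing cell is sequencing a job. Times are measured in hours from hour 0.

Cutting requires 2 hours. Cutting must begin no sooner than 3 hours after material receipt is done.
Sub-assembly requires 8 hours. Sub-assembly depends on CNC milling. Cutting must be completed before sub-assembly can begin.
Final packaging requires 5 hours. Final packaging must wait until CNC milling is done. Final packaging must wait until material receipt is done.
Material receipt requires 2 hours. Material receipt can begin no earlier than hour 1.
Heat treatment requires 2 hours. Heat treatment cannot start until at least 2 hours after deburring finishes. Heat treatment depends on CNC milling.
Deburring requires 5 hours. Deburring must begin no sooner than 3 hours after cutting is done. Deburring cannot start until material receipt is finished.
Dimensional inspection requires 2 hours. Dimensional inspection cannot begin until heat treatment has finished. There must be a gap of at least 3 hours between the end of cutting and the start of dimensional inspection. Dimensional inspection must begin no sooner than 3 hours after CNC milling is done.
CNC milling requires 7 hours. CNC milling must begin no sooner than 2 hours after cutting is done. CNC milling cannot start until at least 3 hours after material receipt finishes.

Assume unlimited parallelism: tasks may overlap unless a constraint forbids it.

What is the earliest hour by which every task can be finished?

After its own release at hour 1, material receipt can start at hour 1 and finishes at hour 3.
Cutting waits on material receipt (finishes hour 3, plus 3-hour gap → hour 6), so it starts at hour 6 and finishes at 6 + 2 = hour 8.
CNC milling has to wait for cutting (finishes hour 8, plus 2-hour gap → hour 10); material receipt (finishes hour 3, plus 3-hour gap → hour 6). The latest of these is hour 10, so CNC milling runs hour 10 to 10 + 7 = hour 17.
Final packaging cannot start until CNC milling (finishes hour 17); material receipt (finishes hour 3). The controlling bound is hour 17, so final packaging finishes at 17 + 5 = hour 22.
Sub-assembly has to wait for CNC milling (finishes hour 17); cutting (finishes hour 8). The latest of these is hour 17, so sub-assembly runs hour 17 to 17 + 8 = hour 25.
Deburring cannot start until cutting (finishes hour 8, plus 3-hour gap → hour 11); material receipt (finishes hour 3). The controlling bound is hour 11, so deburring finishes at 11 + 5 = hour 16.
Heat treatment needs all of deburring (finishes hour 16, plus 2-hour gap → hour 18); CNC milling (finishes hour 17). That puts its earliest start at hour 18; it finishes at 18 + 2 = hour 20.
Dimensional inspection needs all of heat treatment (finishes hour 20); cutting (finishes hour 8, plus 3-hour gap → hour 11); CNC milling (finishes hour 17, plus 3-hour gap → hour 20). That puts its earliest start at hour 20; it finishes at 20 + 2 = hour 22.
All tasks are finished once the last one completes. Finish times: Material receipt at 3, Cutting at 8, Deburring at 16, CNC milling at 17, Heat treatment at 20, Dimensional inspection at 22, Sub-assembly at 25, Final packaging at 22. The latest is hour 25.

25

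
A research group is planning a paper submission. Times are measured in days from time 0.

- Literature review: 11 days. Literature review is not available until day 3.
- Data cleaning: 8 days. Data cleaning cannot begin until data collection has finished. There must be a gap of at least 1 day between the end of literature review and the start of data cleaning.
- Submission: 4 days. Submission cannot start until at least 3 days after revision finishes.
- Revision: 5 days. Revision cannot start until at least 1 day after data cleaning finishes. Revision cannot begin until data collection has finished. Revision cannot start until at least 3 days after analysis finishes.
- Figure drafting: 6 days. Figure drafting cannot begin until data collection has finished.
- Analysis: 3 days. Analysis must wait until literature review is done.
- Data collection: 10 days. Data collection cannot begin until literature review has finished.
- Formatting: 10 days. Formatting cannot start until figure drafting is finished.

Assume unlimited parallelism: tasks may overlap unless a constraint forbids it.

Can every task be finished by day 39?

Literature review cannot begin until its own release at day 3. It runs from day 3 to 3 + 11 = day 14.
Analysis waits on literature review (finishes day 14), so it starts at day 14 and finishes at 14 + 3 = day 17.
After literature review (finishes day 14), data collection can start at day 14 and finishes at day 24.
Figure drafting cannot begin until data collection (finishes day 24). It runs from day 24 to 24 + 6 = day 30.
Formatting cannot begin until figure drafting (finishes day 30). It runs from day 30 to 30 + 10 = day 40.
Data cleaning has to wait for data collection (finishes day 24); literature review (finishes day 14, plus 1-day gap → day 15). The latest of these is day 24, so data cleaning runs day 24 to 24 + 8 = day 32.
Revision cannot start until data cleaning (finishes day 32, plus 1-day gap → day 33); data collection (finishes day 24); analysis (finishes day 17, plus 3-day gap → day 20). The controlling bound is day 33, so revision finishes at 33 + 5 = day 38.
After revision (finishes day 38, plus 3-day gap → day 41), submission can start at day 41 and finishes at day 45.
The earliest everything can be done is day 45, which is after the deadline of 39, so it is not possible.

No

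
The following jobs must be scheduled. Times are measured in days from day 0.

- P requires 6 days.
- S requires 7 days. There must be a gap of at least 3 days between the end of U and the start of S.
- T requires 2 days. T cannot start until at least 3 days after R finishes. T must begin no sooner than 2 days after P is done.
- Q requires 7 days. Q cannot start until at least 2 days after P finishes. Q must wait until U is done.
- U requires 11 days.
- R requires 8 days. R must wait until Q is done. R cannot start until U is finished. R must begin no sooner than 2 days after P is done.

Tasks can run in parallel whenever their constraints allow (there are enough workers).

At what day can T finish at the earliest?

31

U can start immediately at day 0; it finishes at day 11.
P has no prerequisites, so it starts at day 0 and finishes at day 6.
Q has to wait for P (finishes day 6, plus 2-day gap → day 8); U (finishes day 11). The latest of these is day 11, so Q runs day 11 to 11 + 7 = day 18.
R has to wait for Q (finishes day 18); U (finishes day 11); P (finishes day 6, plus 2-day gap → day 8). The latest of these is day 18, so R runs day 18 to 18 + 8 = day 26.
T needs all of R (finishes day 26, plus 3-day gap → day 29); P (finishes day 6, plus 2-day gap → day 8). That puts its earliest start at day 29; it finishes at 29 + 2 = day 31.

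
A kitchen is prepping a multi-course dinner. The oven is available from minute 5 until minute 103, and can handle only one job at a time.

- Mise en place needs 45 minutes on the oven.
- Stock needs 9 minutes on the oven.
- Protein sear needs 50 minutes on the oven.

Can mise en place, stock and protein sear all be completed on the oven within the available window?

The oven window is 103 − 5 = 98 minutes.
Running back to back, the jobs need 45 + 9 + 50 = 104 minutes on the oven.
Since 104 > 98, they cannot all fit.

No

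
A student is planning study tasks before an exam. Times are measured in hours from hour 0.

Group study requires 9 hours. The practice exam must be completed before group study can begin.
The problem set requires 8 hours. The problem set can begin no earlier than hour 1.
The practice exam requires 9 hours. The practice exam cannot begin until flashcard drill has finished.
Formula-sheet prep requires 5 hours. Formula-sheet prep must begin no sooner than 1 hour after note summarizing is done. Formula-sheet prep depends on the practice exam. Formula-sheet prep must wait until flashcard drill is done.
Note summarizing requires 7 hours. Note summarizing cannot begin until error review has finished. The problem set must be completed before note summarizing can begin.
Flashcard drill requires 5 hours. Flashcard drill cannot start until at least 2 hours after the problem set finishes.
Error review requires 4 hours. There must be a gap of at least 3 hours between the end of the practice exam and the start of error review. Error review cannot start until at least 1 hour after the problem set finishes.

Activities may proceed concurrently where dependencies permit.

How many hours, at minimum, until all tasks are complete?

The problem set waits on its own release at hour 1, so it starts at hour 1 and finishes at 1 + 8 = hour 9.
Flashcard drill cannot begin until the problem set (finishes hour 9, plus 2-hour gap → hour 11). It runs from hour 11 to 11 + 5 = hour 16.
After flashcard drill (finishes hour 16), the practice exam can start at hour 16 and finishes at hour 25.
After the practice exam (finishes hour 25), group study can start at hour 25 and finishes at hour 34.
Error review cannot start until the practice exam (finishes hour 25, plus 3-hour gap → hour 28); the problem set (finishes hour 9, plus 1-hour gap → hour 10). The controlling bound is hour 28, so error review finishes at 28 + 4 = hour 32.
Note summarizing cannot start until error review (finishes hour 32); the problem set (finishes hour 9). The controlling bound is hour 32, so note summarizing finishes at 32 + 7 = hour 39.
For formula-sheet prep: note summarizing (finishes hour 39, plus 1-hour gap → hour 40); the practice exam (finishes hour 25); flashcard drill (finishes hour 16). Taking the maximum gives a start of hour 40, and it finishes at 40 + 5 = hour 45.
All tasks are finished once the last one completes. Finish times: The problem set at 9, Flashcard drill at 16, The practice exam at 25, Error review at 32, Group study at 34, Note summarizing at 39, Formula-sheet prep at 45. The latest is hour 45.

45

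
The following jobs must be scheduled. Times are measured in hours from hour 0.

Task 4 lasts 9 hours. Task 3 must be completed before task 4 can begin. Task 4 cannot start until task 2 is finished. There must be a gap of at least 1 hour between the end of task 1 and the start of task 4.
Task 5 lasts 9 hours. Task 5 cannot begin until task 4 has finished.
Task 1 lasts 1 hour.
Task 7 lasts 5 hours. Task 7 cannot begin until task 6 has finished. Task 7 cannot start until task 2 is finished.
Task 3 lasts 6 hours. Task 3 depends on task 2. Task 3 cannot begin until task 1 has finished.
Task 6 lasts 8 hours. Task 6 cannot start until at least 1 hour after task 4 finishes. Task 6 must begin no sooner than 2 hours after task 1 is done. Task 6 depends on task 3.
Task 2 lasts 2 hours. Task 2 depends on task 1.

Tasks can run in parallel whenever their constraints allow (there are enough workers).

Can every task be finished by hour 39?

Yes

Task 1 has no prerequisites, so it starts at hour 0 and finishes at hour 1.
Task 2 cannot begin until task 1 (finishes hour 1). It runs from hour 1 to 1 + 2 = hour 3.
For task 3: task 2 (finishes hour 3); task 1 (finishes hour 1). Taking the maximum gives a start of hour 3, and it finishes at 3 + 6 = hour 9.
For task 4: task 3 (finishes hour 9); task 2 (finishes hour 3); task 1 (finishes hour 1, plus 1-hour gap → hour 2). Taking the maximum gives a start of hour 9, and it finishes at 9 + 9 = hour 18.
Task 6 needs all of task 4 (finishes hour 18, plus 1-hour gap → hour 19); task 1 (finishes hour 1, plus 2-hour gap → hour 3); task 3 (finishes hour 9). That puts its earliest start at hour 19; it finishes at 19 + 8 = hour 27.
Task 7 has to wait for task 6 (finishes hour 27); task 2 (finishes hour 3). The latest of these is hour 27, so task 7 runs hour 27 to 27 + 5 = hour 32.
After task 4 (finishes hour 18), task 5 can start at hour 18 and finishes at hour 27.
Every task is finished by hour 32, which is no later than the deadline of 39, so the schedule is feasible.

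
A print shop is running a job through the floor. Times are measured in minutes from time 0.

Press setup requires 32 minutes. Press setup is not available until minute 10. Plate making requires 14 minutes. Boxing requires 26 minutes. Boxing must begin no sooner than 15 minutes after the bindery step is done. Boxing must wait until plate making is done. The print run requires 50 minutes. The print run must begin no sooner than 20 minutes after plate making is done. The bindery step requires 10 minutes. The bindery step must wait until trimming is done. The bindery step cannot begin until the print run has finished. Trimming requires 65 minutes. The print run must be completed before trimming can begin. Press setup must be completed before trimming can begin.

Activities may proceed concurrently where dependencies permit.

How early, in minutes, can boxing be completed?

After its own release at minute 10, press setup can start at minute 10 and finishes at minute 42.
Nothing blocks plate making, so it runs from minute 0 to minute 14.
The print run waits on plate making (finishes minute 14, plus 20-minute gap → minute 34), so it starts at minute 34 and finishes at 34 + 50 = minute 84.
For trimming: the print run (finishes minute 84); press setup (finishes minute 42). Taking the maximum gives a start of minute 84, and it finishes at 84 + 65 = minute 149.
The bindery step cannot start until trimming (finishes minute 149); the print run (finishes minute 84). The controlling bound is minute 149, so the bindery step finishes at 149 + 10 = minute 159.
Boxing cannot start until the bindery step (finishes minute 159, plus 15-minute gap → minute 174); plate making (finishes minute 14). The controlling bound is minute 174, so boxing finishes at 174 + 26 = minute 200.

200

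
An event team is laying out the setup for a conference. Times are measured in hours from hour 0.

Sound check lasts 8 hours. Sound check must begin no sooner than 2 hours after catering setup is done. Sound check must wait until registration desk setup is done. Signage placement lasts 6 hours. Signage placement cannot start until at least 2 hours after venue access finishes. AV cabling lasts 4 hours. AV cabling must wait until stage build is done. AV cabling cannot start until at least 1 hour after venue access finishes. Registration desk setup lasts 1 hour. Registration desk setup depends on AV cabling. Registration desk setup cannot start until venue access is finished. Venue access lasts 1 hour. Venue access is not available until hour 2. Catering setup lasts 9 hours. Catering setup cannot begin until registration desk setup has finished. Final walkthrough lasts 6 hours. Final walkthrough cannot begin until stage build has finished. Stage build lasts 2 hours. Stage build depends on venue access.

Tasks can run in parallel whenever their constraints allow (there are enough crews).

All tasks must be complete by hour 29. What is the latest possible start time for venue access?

2

Nothing follows sound check; the deadline of hour 29 is its only limit. It must start by 29 − 8 = hour 21.
Since sound check (must start by hour 21, minus 2-hour gap → hour 19) depends on it, catering setup must finish by hour 19. Backing off its 9-hour duration gives a latest start of hour 10.
Registration desk setup feeds catering setup (must start by hour 10); sound check (must start by hour 21). Taking the minimum, registration desk setup must finish by hour 10 and start by 10 − 1 = hour 9.
Since registration desk setup (must start by hour 9) depends on it, AV cabling must finish by hour 9. Backing off its 4-hour duration gives a latest start of hour 5.
Nothing follows final walkthrough; the deadline of hour 29 is its only limit. It must start by 29 − 6 = hour 23.
For stage build: AV cabling (must start by hour 5); final walkthrough (must start by hour 23). The most restrictive is hour 5; with a 2-hour duration, stage build must start by hour 3.
Nothing follows signage placement; the deadline of hour 29 is its only limit. It must start by 29 − 6 = hour 23.
For venue access: stage build (must start by hour 3); AV cabling (must start by hour 5, minus 1-hour gap → hour 4); registration desk setup (must start by hour 9); signage placement (must start by hour 23, minus 2-hour gap → hour 21). The most restrictive is hour 3; with a 1-hour duration, venue access must start by hour 2.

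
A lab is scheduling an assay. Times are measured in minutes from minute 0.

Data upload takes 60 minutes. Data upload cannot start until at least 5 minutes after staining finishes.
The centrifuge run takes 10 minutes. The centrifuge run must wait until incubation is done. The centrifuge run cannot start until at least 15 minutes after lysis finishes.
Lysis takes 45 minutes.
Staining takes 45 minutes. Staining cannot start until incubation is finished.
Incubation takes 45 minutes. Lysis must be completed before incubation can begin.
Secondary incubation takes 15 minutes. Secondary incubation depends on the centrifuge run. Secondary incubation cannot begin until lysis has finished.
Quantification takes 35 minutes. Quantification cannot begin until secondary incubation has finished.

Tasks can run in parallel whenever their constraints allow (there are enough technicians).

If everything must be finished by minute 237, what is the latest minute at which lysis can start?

37

Nothing follows quantification; the deadline of minute 237 is its only limit. It must start by 237 − 35 = minute 202.
Secondary incubation feeds into quantification (must start by minute 202); so secondary incubation must finish by minute 202 and therefore start by minute 187.
The centrifuge run must finish before secondary incubation (must start by minute 187). With a 10-minute duration, the centrifuge run must start by 187 − 10 = minute 177.
To finish by minute 237, data upload (duration 60) must start no later than minute 177.
Staining must finish before data upload (must start by minute 177, minus 5-minute gap → minute 172). With a 45-minute duration, staining must start by 172 − 45 = minute 127.
Incubation must finish in time for the centrifuge run (must start by minute 177); staining (must start by minute 127). The tightest is minute 127, so incubation must start by 127 − 45 = minute 82.
Lysis must finish in time for incubation (must start by minute 82); the centrifuge run (must start by minute 177, minus 15-minute gap → minute 162); secondary incubation (must start by minute 187). The tightest is minute 82, so lysis must start by 82 − 45 = minute 37.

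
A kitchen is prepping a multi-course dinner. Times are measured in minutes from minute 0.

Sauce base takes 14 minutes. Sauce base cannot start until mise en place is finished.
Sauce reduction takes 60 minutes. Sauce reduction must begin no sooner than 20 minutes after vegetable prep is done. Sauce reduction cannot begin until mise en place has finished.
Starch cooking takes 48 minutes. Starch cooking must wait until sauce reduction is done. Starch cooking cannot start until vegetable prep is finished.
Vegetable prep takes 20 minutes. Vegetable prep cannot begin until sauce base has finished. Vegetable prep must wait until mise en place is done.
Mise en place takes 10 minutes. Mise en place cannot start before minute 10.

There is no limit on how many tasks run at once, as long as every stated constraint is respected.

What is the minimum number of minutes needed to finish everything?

Mise en place cannot begin until its own release at minute 10. It runs from minute 10 to 10 + 10 = minute 20.
After mise en place (finishes minute 20), sauce base can start at minute 20 and finishes at minute 34.
Vegetable prep cannot start until sauce base (finishes minute 34); mise en place (finishes minute 20). The controlling bound is minute 34, so vegetable prep finishes at 34 + 20 = minute 54.
Sauce reduction cannot start until vegetable prep (finishes minute 54, plus 20-minute gap → minute 74); mise en place (finishes minute 20). The controlling bound is minute 74, so sauce reduction finishes at 74 + 60 = minute 134.
Starch cooking has to wait for sauce reduction (finishes minute 134); vegetable prep (finishes minute 54). The latest of these is minute 134, so starch cooking runs minute 134 to 134 + 48 = minute 182.
All tasks are finished once the last one completes. Finish times: Mise en place at 20, Sauce base at 34, Vegetable prep at 54, Sauce reduction at 134, Starch cooking at 182. The latest is minute 182.

182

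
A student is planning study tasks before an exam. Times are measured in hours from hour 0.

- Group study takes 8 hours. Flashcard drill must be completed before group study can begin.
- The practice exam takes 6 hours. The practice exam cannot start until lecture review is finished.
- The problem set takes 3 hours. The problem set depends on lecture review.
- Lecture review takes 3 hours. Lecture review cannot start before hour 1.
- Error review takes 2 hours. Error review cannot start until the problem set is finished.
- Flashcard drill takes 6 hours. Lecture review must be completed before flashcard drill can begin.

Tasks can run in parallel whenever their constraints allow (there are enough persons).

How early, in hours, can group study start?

10

Lecture review waits on its own release at hour 1, so it starts at hour 1 and finishes at 1 + 3 = hour 4.
After lecture review (finishes hour 4), flashcard drill can start at hour 4 and finishes at hour 10.
Group study waits on flashcard drill (finishes hour 10), so the earliest it can start is hour 10.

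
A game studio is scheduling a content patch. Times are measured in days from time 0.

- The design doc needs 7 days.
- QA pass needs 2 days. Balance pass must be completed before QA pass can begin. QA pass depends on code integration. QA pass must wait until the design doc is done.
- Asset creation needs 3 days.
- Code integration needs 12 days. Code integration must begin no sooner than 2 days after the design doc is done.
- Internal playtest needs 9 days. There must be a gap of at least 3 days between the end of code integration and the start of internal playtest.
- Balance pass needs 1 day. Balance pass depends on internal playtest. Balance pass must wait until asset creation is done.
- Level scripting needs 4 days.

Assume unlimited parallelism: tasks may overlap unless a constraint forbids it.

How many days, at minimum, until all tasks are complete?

Level scripting has no prerequisites, so it starts at day 0 and finishes at day 4.
Nothing blocks asset creation, so it runs from day 0 to day 3.
The design doc has no prerequisites, so it starts at day 0 and finishes at day 7.
Code integration cannot begin until the design doc (finishes day 7, plus 2-day gap → day 9). It runs from day 9 to 9 + 12 = day 21.
After code integration (finishes day 21, plus 3-day gap → day 24), internal playtest can start at day 24 and finishes at day 33.
Balance pass cannot start until internal playtest (finishes day 33); asset creation (finishes day 3). The controlling bound is day 33, so balance pass finishes at 33 + 1 = day 34.
For QA pass: balance pass (finishes day 34); code integration (finishes day 21); the design doc (finishes day 7). Taking the maximum gives a start of day 34, and it finishes at 34 + 2 = day 36.
All tasks are finished once the last one completes. Finish times: The design doc at 7, Asset creation at 3, Level scripting at 4, Code integration at 21, Internal playtest at 33, Balance pass at 34, QA pass at 36. The latest is day 36.

36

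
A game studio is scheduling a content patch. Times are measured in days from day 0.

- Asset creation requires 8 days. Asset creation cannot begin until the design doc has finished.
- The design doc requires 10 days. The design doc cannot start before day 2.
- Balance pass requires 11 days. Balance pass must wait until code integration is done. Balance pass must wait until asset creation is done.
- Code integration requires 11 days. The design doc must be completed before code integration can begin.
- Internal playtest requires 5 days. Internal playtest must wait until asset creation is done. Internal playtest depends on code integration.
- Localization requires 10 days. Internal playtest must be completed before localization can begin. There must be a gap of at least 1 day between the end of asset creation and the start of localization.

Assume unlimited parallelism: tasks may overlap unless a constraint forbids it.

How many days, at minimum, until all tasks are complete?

The design doc cannot begin until its own release at day 2. It runs from day 2 to 2 + 10 = day 12.
Code integration cannot begin until the design doc (finishes day 12). It runs from day 12 to 12 + 11 = day 23.
After the design doc (finishes day 12), asset creation can start at day 12 and finishes at day 20.
Balance pass needs all of code integration (finishes day 23); asset creation (finishes day 20). That puts its earliest start at day 23; it finishes at 23 + 11 = day 34.
For internal playtest: asset creation (finishes day 20); code integration (finishes day 23). Taking the maximum gives a start of day 23, and it finishes at 23 + 5 = day 28.
For localization: internal playtest (finishes day 28); asset creation (finishes day 20, plus 1-day gap → day 21). Taking the maximum gives a start of day 28, and it finishes at 28 + 10 = day 38.
All tasks are finished once the last one completes. Finish times: The design doc at 12, Asset creation at 20, Code integration at 23, Internal playtest at 28, Balance pass at 34, Localization at 38. The latest is day 38.

38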